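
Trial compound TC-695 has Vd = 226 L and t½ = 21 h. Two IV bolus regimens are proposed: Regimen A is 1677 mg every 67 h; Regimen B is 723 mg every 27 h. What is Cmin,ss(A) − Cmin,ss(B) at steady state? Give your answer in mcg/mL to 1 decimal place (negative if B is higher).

Regimen A: f = (1/2)^(67/21) ≈ 0.1095; Cmin,ss = (1677/226)·f/(1−f) ≈ 0.912 mcg/mL.
Regimen B: f = (1/2)^(27/21) ≈ 0.4102; Cmin,ss = (723/226)·f/(1−f) ≈ 2.225 mcg/mL.
Difference ≈ 0.912 − 2.225 ≈ -1.313 mcg/mL.

-1.3 mcg/mL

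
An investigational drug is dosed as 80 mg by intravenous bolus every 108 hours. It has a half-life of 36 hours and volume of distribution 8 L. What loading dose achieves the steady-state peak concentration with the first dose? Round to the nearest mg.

91 mg

f = (1/2)^(108/36) ≈ 0.125000; accumulation ratio R = 1/(1−f) ≈ 1.14286.
Loading dose to hit Cmax,ss on first dose: D_load = D_maint·R ≈ 80 × 1.14286 ≈ 91.43 mg.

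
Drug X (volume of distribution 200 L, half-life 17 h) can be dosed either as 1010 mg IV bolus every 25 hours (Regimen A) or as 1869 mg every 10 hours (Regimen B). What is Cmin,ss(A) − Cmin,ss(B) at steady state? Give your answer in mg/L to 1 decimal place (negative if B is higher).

Regimen A: f = (1/2)^(25/17) ≈ 0.3608; Cmin,ss = (1010/200)·f/(1−f) ≈ 2.851 mg/L.
Regimen B: f = (1/2)^(10/17) ≈ 0.6652; Cmin,ss = (1869/200)·f/(1−f) ≈ 18.567 mg/L.
Difference ≈ 2.851 − 18.567 ≈ -15.716 mg/L.

-15.7 mg/L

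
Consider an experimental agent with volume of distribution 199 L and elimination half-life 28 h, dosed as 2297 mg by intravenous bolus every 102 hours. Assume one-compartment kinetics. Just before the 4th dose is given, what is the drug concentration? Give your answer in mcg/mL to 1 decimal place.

1.0 mcg/mL

f = (1/2)^(τ/t½) = (1/2)^(102/28) ≈ 0.0801.
C₀ = D/Vd = 2297/199 ≈ 11.543 mcg/mL.
Before the 4th dose, 3 doses have been given. Superposition: Cmin = C₀·(f + f² + … + f^3).
≈ 11.543 × (0.0801 + 0.0064 + 0.0005) ≈ 11.543 × 0.0870 ≈ 1.004 mcg/mL.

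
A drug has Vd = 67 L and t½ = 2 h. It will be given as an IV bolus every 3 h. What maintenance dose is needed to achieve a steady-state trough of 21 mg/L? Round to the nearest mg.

τ/t½ = 3/2 ≈ 1.5, so f = (1/2)^(3/2) ≈ 0.353553.
Cmin,ss = (D/Vd)·f/(1−f), so D = Cmin,ss·Vd·(1−f)/f.
D = 21 × 67 × (1−f)/f ≈ 21 × 67 × 1.82843 ≈ 2572.60 mg.

2573 mg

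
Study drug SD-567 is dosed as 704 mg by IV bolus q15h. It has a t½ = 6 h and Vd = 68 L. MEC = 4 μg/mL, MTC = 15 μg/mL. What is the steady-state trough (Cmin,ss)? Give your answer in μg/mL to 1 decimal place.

Over one 15-h interval, 15/6 ≈ 2.5 half-lives elapse, leaving f ≈ 0.1768 of each dose.
Accumulation ratio R = 1/(1 − f) ≈ 1/0.8232 ≈ 1.2148.
Each bolus raises the concentration by D/Vd = 704/68 ≈ 10.353 μg/mL.
Steady-state peak Cmax,ss = C₀·R ≈ 10.353 × 1.2148 ≈ 12.577 μg/mL.
One interval later, Cmin,ss = Cmax,ss·e^(−kτ) ≈ 12.577 × 0.1768 ≈ 2.224 μg/mL.
Trough 2.2 μg/mL vs MEC 4 μg/mL: subtherapeutic.

2.2 μg/mL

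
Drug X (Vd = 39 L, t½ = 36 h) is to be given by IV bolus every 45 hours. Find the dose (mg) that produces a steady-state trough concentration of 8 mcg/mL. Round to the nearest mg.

τ/t½ = 45/36 ≈ 1.25, so f = (1/2)^(45/36) ≈ 0.420448.
Cmin,ss = (D/Vd)·f/(1−f), so D = Cmin,ss·Vd·(1−f)/f.
D = 8 × 39 × (1−f)/f ≈ 8 × 39 × 1.37842 ≈ 430.07 mg.

430 mg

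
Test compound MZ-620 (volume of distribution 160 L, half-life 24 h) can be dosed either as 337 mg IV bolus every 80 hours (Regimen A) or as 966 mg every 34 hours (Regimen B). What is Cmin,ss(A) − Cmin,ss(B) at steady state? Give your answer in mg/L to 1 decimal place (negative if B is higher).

-3.4 mg/L

Regimen A: f = (1/2)^(80/24) ≈ 0.0992; Cmin,ss = (337/160)·f/(1−f) ≈ 0.232 mg/L.
Regimen B: f = (1/2)^(34/24) ≈ 0.3746; Cmin,ss = (966/160)·f/(1−f) ≈ 3.616 mg/L.
Difference ≈ 0.232 − 3.616 ≈ -3.384 mg/L.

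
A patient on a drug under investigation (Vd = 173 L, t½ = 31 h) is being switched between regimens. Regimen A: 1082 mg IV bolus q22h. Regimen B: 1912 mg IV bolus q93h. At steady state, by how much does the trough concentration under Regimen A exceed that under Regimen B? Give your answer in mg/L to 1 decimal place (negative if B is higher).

8.3 mg/L

Regimen A: f = (1/2)^(22/31) ≈ 0.6115; Cmin,ss = (1082/173)·f/(1−f) ≈ 9.844 mg/L.
Regimen B: f = (1/2)^(93/31) ≈ 0.1250; Cmin,ss = (1912/173)·f/(1−f) ≈ 1.579 mg/L.
Difference ≈ 9.844 − 1.579 ≈ 8.265 mg/L.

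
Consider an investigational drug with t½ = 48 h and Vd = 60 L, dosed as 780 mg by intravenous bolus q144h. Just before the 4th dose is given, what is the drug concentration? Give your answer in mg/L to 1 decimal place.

1.9 mg/L

f = (1/2)^(τ/t½) = (1/2)^(144/48) ≈ 0.1250.
C₀ = D/Vd = 780/60 ≈ 13.000 mg/L.
Before the 4th dose, 3 doses have been given. Superposition: Cmin = C₀·(f + f² + … + f^3).
≈ 13.000 × (0.1250 + 0.0156 + 0.0020) ≈ 13.000 × 0.1426 ≈ 1.854 mg/L.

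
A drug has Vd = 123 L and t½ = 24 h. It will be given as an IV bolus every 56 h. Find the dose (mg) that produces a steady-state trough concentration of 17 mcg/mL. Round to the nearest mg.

τ/t½ = 56/24 ≈ 2.3333, so f = (1/2)^(56/24) ≈ 0.198425.
Cmin,ss = (D/Vd)·f/(1−f), so D = Cmin,ss·Vd·(1−f)/f.
D = 17 × 123 × (1−f)/f ≈ 17 × 123 × 4.03969 ≈ 8446.99 mg.

8447 mg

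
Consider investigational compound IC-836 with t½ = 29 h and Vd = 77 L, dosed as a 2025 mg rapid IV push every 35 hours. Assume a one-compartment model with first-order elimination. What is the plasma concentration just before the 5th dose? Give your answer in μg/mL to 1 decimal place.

f = (1/2)^(τ/t½) = (1/2)^(35/29) ≈ 0.4332.
C₀ = D/Vd = 2025/77 ≈ 26.299 μg/mL.
Before the 5th dose, 4 doses have been given. Superposition: Cmin = C₀·(f + f² + … + f^4).
≈ 26.299 × (0.4332 + 0.1877 + 0.0813 + 0.0352) ≈ 26.299 × 0.7374 ≈ 19.393 μg/mL.

19.4 μg/mL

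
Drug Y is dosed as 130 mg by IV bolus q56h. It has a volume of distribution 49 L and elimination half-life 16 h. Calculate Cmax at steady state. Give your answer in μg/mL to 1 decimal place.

2.9 μg/mL

k = ln2/t½ = ln2/16 ≈ 0.043322 h⁻¹; fraction remaining f = e^(−kτ) = e^(−0.043322×56) ≈ 0.0884.
Accumulation ratio R = 1/(1 − f) ≈ 1/0.9116 ≈ 1.0970.
Single-dose peak C₀ = D/Vd = 130/49 ≈ 2.653 μg/mL.
Steady-state peak Cmax,ss = C₀·R ≈ 2.653 × 1.0970 ≈ 2.910 μg/mL.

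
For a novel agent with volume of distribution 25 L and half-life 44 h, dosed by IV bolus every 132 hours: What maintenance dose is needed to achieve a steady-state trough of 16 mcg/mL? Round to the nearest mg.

2800 mg

τ/t½ = 132/44 ≈ 3, so f = (1/2)^(132/44) ≈ 0.125000.
Cmin,ss = (D/Vd)·f/(1−f), so D = Cmin,ss·Vd·(1−f)/f.
D = 16 × 25 × (1−f)/f ≈ 16 × 25 × 7.00000 ≈ 2800.00 mg.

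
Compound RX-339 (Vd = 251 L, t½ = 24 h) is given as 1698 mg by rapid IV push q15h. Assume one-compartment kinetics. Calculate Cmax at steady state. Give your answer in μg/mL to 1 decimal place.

19.2 μg/mL

Over one 15-h interval, 15/24 ≈ 0.625 half-lives elapse, leaving f ≈ 0.6484 of each dose.
Accumulation ratio R = 1/(1 − f) ≈ 1/0.3516 ≈ 2.8441.
Each bolus raises the concentration by D/Vd = 1698/251 ≈ 6.765 μg/mL.
Steady-state peak Cmax,ss = C₀·R ≈ 6.765 × 2.8441 ≈ 19.240 μg/mL.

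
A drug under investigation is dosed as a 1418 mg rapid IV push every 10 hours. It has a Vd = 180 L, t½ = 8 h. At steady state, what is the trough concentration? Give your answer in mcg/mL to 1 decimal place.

5.7 mcg/mL

τ/t½ = 10/8 ≈ 1.25, so fraction remaining f = (1/2)^(10/8) ≈ 0.4204.
Each bolus raises the concentration by D/Vd = 1418/180 ≈ 7.878 mcg/mL.
Steady-state trough Cmin,ss = C₀·f/(1−f) ≈ 7.878 × 0.4204/0.5796 ≈ 5.714 mcg/mL.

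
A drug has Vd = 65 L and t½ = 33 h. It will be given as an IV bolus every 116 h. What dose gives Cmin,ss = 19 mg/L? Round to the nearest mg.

τ/t½ = 116/33 ≈ 3.5152, so f = (1/2)^(116/33) ≈ 0.087465.
Cmin,ss = (D/Vd)·f/(1−f), so D = Cmin,ss·Vd·(1−f)/f.
D = 19 × 65 × (1−f)/f ≈ 19 × 65 × 10.43314 ≈ 12884.93 mg.

12885 mg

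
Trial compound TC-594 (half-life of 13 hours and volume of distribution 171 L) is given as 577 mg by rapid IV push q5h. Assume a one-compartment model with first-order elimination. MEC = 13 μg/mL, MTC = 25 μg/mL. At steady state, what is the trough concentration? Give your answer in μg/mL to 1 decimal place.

11.0 μg/mL

τ/t½ = 5/13 ≈ 0.38462, so fraction remaining f = (1/2)^(5/13) ≈ 0.7660.
At steady state, accumulation factor R = 1/(1 − e^(−kτ)) ≈ 4.2735.
Each bolus raises the concentration by D/Vd = 577/171 ≈ 3.374 μg/mL.
Cmax,ss = C₀/(1 − f) ≈ 3.374/0.2340 ≈ 14.419 μg/mL.
Steady-state trough Cmin,ss = Cmax,ss·f ≈ 14.419 × 0.7660 ≈ 11.045 μg/mL.
Trough 11.0 μg/mL vs MEC 13 μg/mL: subtherapeutic.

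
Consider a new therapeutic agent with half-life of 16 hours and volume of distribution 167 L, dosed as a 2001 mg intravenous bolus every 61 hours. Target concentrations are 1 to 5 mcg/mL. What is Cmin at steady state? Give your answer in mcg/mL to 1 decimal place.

Over one 61-h interval, 61/16 ≈ 3.8125 half-lives elapse, leaving f ≈ 0.0712 of each dose.
Single-dose peak C₀ = D/Vd = 2001/167 ≈ 11.982 mcg/mL.
Steady-state trough Cmin,ss = C₀·f/(1−f) ≈ 11.982 × 0.0712/0.9288 ≈ 0.919 mcg/mL.
Trough 0.9 mcg/mL vs MEC 1 mcg/mL: subtherapeutic.

0.9 mcg/mL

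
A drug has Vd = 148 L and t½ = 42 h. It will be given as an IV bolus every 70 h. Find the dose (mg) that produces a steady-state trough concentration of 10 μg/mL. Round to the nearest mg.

3219 mg

τ/t½ = 70/42 ≈ 1.6667, so f = (1/2)^(70/42) ≈ 0.314980.
Cmin,ss = (D/Vd)·f/(1−f), so D = Cmin,ss·Vd·(1−f)/f.
D = 10 × 148 × (1−f)/f ≈ 10 × 148 × 2.17480 ≈ 3218.70 mg.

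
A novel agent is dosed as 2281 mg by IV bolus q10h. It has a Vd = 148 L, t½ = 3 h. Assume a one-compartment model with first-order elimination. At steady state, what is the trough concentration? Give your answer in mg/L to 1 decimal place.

1.7 mg/L

Over one 10-h interval, 10/3 ≈ 3.3333 half-lives elapse, leaving f ≈ 0.0992 of each dose.
Single-dose peak C₀ = D/Vd = 2281/148 ≈ 15.412 mg/L.
Steady-state trough Cmin,ss = C₀·f/(1−f) ≈ 15.412 × 0.0992/0.9008 ≈ 1.697 mg/L.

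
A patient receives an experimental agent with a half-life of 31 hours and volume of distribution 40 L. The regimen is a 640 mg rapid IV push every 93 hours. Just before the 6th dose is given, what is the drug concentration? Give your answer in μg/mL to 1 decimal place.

f = (1/2)^(τ/t½) = (1/2)^(93/31) ≈ 0.1250.
C₀ = D/Vd = 640/40 ≈ 16.000 μg/mL.
Before the 6th dose, 5 doses have been given. Superposition: Cmin = C₀·(f + f² + … + f^5).
≈ 16.000 × (0.1250 + 0.0156 + 0.0020 + 0.0002 + 0.0000) ≈ 16.000 × 0.1428 ≈ 2.285 μg/mL.

2.3 μg/mL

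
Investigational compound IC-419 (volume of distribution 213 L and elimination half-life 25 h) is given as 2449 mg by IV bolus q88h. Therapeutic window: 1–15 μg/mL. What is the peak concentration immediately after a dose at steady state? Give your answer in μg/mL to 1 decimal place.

12.6 μg/mL

Over one 88-h interval, 88/25 ≈ 3.52 half-lives elapse, leaving f ≈ 0.0872 of each dose.
At steady state, accumulation factor R = 1/(1 − e^(−kτ)) ≈ 1.0955.
Each bolus raises the concentration by D/Vd = 2449/213 ≈ 11.498 μg/mL.
Steady-state peak Cmax,ss = C₀·R ≈ 11.498 × 1.0955 ≈ 12.596 μg/mL.
Peak 12.6 μg/mL vs MTC 15 μg/mL: below toxic threshold.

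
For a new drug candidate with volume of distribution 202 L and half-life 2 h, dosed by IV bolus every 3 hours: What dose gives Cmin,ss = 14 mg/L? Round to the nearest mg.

5171 mg

τ/t½ = 3/2 ≈ 1.5, so f = (1/2)^(3/2) ≈ 0.353553.
Cmin,ss = (D/Vd)·f/(1−f), so D = Cmin,ss·Vd·(1−f)/f.
D = 14 × 202 × (1−f)/f ≈ 14 × 202 × 1.82843 ≈ 5170.80 mg.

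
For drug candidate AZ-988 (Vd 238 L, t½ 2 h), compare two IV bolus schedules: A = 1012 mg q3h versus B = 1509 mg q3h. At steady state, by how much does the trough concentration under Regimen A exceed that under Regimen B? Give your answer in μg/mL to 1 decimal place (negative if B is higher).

-1.1 μg/mL

Regimen A: f = (1/2)^(3/2) ≈ 0.3536; Cmin,ss = (1012/238)·f/(1−f) ≈ 2.326 μg/mL.
Regimen B: f = (1/2)^(3/2) ≈ 0.3536; Cmin,ss = (1509/238)·f/(1−f) ≈ 3.468 μg/mL.
Difference ≈ 2.326 − 3.468 ≈ -1.142 μg/mL.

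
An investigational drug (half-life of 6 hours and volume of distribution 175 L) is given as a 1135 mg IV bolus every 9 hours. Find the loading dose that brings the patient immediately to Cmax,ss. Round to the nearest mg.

1756 mg

f = (1/2)^(9/6) ≈ 0.353553; accumulation ratio R = 1/(1−f) ≈ 1.54692.
Loading dose to hit Cmax,ss on first dose: D_load = D_maint·R ≈ 1135 × 1.54692 ≈ 1755.75 mg.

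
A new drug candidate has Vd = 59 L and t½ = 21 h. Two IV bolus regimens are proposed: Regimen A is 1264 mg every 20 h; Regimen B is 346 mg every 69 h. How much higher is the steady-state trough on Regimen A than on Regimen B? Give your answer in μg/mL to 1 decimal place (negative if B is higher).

Regimen A: f = (1/2)^(20/21) ≈ 0.5168; Cmin,ss = (1264/59)·f/(1−f) ≈ 22.913 μg/mL.
Regimen B: f = (1/2)^(69/21) ≈ 0.1025; Cmin,ss = (346/59)·f/(1−f) ≈ 0.670 μg/mL.
Difference ≈ 22.913 − 0.670 ≈ 22.243 μg/mL.

22.2 μg/mL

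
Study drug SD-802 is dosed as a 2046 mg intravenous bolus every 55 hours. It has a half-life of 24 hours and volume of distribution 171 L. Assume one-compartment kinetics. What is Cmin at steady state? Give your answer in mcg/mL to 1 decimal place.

Over one 55-h interval, 55/24 ≈ 2.2917 half-lives elapse, leaving f ≈ 0.2042 of each dose.
Single-dose peak C₀ = D/Vd = 2046/171 ≈ 11.965 mcg/mL.
Steady-state trough Cmin,ss = C₀·f/(1−f) ≈ 11.965 × 0.2042/0.7958 ≈ 3.070 mcg/mL.

3.1 mcg/mL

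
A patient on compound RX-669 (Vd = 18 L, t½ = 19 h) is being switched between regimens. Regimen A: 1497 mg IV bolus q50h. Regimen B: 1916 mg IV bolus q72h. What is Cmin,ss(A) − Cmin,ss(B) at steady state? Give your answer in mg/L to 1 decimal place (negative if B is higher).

Regimen A: f = (1/2)^(50/19) ≈ 0.1614; Cmin,ss = (1497/18)·f/(1−f) ≈ 16.007 mg/L.
Regimen B: f = (1/2)^(72/19) ≈ 0.0723; Cmin,ss = (1916/18)·f/(1−f) ≈ 8.296 mg/L.
Difference ≈ 16.007 − 8.296 ≈ 7.711 mg/L.

7.7 mg/L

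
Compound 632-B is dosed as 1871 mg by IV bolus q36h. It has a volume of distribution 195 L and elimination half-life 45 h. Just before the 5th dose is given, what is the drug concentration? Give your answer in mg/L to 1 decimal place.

f = (1/2)^(τ/t½) = (1/2)^(36/45) ≈ 0.5743.
C₀ = D/Vd = 1871/195 ≈ 9.595 mg/L.
Before the 5th dose, 4 doses have been given. Superposition: Cmin = C₀·(f + f² + … + f^4).
≈ 9.595 × (0.5743 + 0.3298 + 0.1894 + 0.1088) ≈ 9.595 × 1.2023 ≈ 11.536 mg/L.

11.5 mg/L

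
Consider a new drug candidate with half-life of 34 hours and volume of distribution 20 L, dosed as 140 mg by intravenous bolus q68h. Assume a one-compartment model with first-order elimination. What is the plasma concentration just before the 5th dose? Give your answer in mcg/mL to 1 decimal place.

f = (1/2)^(τ/t½) = (1/2)^(68/34) ≈ 0.2500.
C₀ = D/Vd = 140/20 ≈ 7.000 mcg/mL.
Before the 5th dose, 4 doses have been given. Superposition: Cmin = C₀·(f + f² + … + f^4).
≈ 7.000 × (0.2500 + 0.0625 + 0.0156 + 0.0039) ≈ 7.000 × 0.3320 ≈ 2.324 mcg/mL.

2.3 mcg/mL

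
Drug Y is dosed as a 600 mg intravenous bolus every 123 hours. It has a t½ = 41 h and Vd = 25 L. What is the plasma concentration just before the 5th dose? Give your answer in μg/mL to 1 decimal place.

f = (1/2)^(τ/t½) = (1/2)^(123/41) ≈ 0.1250.
C₀ = D/Vd = 600/25 ≈ 24.000 μg/mL.
Before the 5th dose, 4 doses have been given. Superposition: Cmin = C₀·(f + f² + … + f^4).
≈ 24.000 × (0.1250 + 0.0156 + 0.0020 + 0.0002) ≈ 24.000 × 0.1428 ≈ 3.427 μg/mL.

3.4 μg/mL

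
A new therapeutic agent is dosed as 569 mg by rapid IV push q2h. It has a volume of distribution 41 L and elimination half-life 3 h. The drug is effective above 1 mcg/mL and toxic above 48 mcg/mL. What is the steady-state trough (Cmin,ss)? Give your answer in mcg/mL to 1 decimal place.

τ/t½ = 2/3 ≈ 0.66667, so fraction remaining f = (1/2)^(2/3) ≈ 0.6300.
At steady state, accumulation factor R = 1/(1 − e^(−kτ)) ≈ 2.7027.
Each bolus raises the concentration by D/Vd = 569/41 ≈ 13.878 mcg/mL.
Steady-state peak Cmax,ss = C₀·R ≈ 13.878 × 2.7027 ≈ 37.508 mcg/mL.
One interval later, Cmin,ss = Cmax,ss·e^(−kτ) ≈ 37.508 × 0.6300 ≈ 23.630 mcg/mL.
Trough 23.6 mcg/mL vs MEC 1 mcg/mL: adequate.

23.6 mcg/mL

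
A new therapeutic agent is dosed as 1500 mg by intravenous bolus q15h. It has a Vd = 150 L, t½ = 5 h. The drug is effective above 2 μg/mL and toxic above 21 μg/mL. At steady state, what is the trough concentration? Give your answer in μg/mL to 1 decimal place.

The dosing interval is 3 half-lives, so f = 2^(−3) = 0.125.
Accumulation ratio R = 1/(1 − f) = 1/0.875 = 8/7.
Single-dose peak C₀ = D/Vd = 1500/150 = 10 μg/mL.
Steady-state peak Cmax,ss = C₀·R = 10 × 8/7 ≈ 11.429 μg/mL.
Steady-state trough Cmin,ss = Cmax,ss·f ≈ 11.429 × 0.125 ≈ 1.429 μg/mL.
Trough 1.4 μg/mL vs MEC 2 μg/mL: subtherapeutic.

1.4 μg/mL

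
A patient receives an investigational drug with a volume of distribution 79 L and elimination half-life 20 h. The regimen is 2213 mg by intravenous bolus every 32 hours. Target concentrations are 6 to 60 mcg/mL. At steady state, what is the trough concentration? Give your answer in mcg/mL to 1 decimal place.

13.8 mcg/mL

k = ln2/t½ = ln2/20 ≈ 0.034657 h⁻¹; fraction remaining f = e^(−kτ) = e^(−0.034657×32) ≈ 0.3299.
At steady state, accumulation factor R = 1/(1 − e^(−kτ)) ≈ 1.4923.
Single-dose peak C₀ = D/Vd = 2213/79 ≈ 28.013 mcg/mL.
Steady-state peak Cmax,ss = C₀·R ≈ 28.013 × 1.4923 ≈ 41.804 mcg/mL.
One interval later, Cmin,ss = Cmax,ss·e^(−kτ) ≈ 41.804 × 0.3299 ≈ 13.791 mcg/mL.
Trough 13.8 mcg/mL vs MEC 6 mcg/mL: adequate.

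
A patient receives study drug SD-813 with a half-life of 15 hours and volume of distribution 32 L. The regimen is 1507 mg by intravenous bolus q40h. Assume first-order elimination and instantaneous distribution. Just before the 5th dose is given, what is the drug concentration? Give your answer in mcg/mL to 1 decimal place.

8.8 mcg/mL

f = (1/2)^(τ/t½) = (1/2)^(40/15) ≈ 0.1575.
C₀ = D/Vd = 1507/32 ≈ 47.094 mcg/mL.
Before the 5th dose, 4 doses have been given. Superposition: Cmin = C₀·(f + f² + … + f^4).
≈ 47.094 × (0.1575 + 0.0248 + 0.0039 + 0.0006) ≈ 47.094 × 0.1868 ≈ 8.797 mcg/mL.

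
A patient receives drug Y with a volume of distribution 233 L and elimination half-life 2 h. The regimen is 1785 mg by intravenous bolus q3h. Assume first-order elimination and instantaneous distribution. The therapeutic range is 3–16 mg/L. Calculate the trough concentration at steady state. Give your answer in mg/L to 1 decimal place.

4.2 mg/L

Over one 3-h interval, 3/2 ≈ 1.5 half-lives elapse, leaving f ≈ 0.3536 of each dose.
Single-dose peak C₀ = D/Vd = 1785/233 ≈ 7.661 mg/L.
Steady-state trough Cmin,ss = C₀·f/(1−f) ≈ 7.661 × 0.3536/0.6464 ≈ 4.191 mg/L.
Trough 4.2 mg/L vs MEC 3 mg/L: adequate.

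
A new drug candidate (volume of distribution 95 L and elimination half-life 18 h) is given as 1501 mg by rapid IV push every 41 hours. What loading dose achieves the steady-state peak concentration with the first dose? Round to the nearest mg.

1891 mg

f = (1/2)^(41/18) ≈ 0.206215; accumulation ratio R = 1/(1−f) ≈ 1.25979.
Loading dose to hit Cmax,ss on first dose: D_load = D_maint·R ≈ 1501 × 1.25979 ≈ 1890.94 mg.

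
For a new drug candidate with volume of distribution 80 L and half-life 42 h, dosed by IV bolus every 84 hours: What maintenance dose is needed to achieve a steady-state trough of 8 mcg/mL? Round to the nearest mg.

1920 mg

τ/t½ = 84/42 ≈ 2, so f = (1/2)^(84/42) ≈ 0.250000.
Cmin,ss = (D/Vd)·f/(1−f), so D = Cmin,ss·Vd·(1−f)/f.
D = 8 × 80 × (1−f)/f ≈ 8 × 80 × 3.00000 ≈ 1920.00 mg.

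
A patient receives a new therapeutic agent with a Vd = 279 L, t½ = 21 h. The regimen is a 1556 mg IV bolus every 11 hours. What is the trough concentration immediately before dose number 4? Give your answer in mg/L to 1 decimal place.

8.5 mg/L

f = (1/2)^(τ/t½) = (1/2)^(11/21) ≈ 0.6955.
C₀ = D/Vd = 1556/279 ≈ 5.577 mg/L.
Before the 4th dose, 3 doses have been given. Superposition: Cmin = C₀·(f + f² + … + f^3).
≈ 5.577 × (0.6955 + 0.4837 + 0.3364) ≈ 5.577 × 1.5156 ≈ 8.453 mg/L.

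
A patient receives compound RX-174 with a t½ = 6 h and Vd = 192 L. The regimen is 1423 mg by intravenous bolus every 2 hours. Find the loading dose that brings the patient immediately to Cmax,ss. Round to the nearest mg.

6898 mg

f = (1/2)^(2/6) ≈ 0.793701; accumulation ratio R = 1/(1−f) ≈ 4.84733.
Loading dose to hit Cmax,ss on first dose: D_load = D_maint·R ≈ 1423 × 4.84733 ≈ 6897.75 mg.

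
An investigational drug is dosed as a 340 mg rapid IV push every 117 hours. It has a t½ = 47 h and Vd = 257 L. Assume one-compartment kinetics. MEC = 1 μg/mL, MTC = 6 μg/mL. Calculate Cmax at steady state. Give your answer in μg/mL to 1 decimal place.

Over one 117-h interval, 117/47 ≈ 2.4894 half-lives elapse, leaving f ≈ 0.1781 of each dose.
Accumulation ratio R = 1/(1 − f) ≈ 1/0.8219 ≈ 1.2167.
Single-dose peak C₀ = D/Vd = 340/257 ≈ 1.323 μg/mL.
Steady-state peak Cmax,ss = C₀·R ≈ 1.323 × 1.2167 ≈ 1.610 μg/mL.
Peak 1.6 μg/mL vs MTC 6 μg/mL: below toxic threshold.

1.6 μg/mL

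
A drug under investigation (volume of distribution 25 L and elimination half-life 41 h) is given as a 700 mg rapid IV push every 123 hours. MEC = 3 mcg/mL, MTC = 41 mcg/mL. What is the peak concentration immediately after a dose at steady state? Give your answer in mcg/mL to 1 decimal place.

32.0 mcg/mL

τ = 123 h = 3 half-lives, so f = (1/2)^3 = 0.125.
At steady state, R = 1/(1 − 0.125) = 8/7.
Single-dose peak C₀ = D/Vd = 700/25 = 28 mcg/mL.
Steady-state peak Cmax,ss = C₀·R = 28 × 8/7 ≈ 32.000 mcg/mL.
Peak 32.0 mcg/mL vs MTC 41 mcg/mL: below toxic threshold.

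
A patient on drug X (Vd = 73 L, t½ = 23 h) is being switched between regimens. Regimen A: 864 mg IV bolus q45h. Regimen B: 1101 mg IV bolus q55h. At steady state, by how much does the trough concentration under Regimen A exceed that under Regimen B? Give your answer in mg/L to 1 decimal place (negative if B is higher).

Regimen A: f = (1/2)^(45/23) ≈ 0.2576; Cmin,ss = (864/73)·f/(1−f) ≈ 4.107 mg/L.
Regimen B: f = (1/2)^(55/23) ≈ 0.1906; Cmin,ss = (1101/73)·f/(1−f) ≈ 3.552 mg/L.
Difference ≈ 4.107 − 3.552 ≈ 0.555 mg/L.

0.6 mg/L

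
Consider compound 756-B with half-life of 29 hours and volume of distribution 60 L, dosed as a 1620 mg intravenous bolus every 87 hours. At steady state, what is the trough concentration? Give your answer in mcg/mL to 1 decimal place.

τ = 87 h = 3 half-lives, so f = (1/2)^3 = 0.125.
Accumulation ratio R = 1/(1 − f) = 1/0.875 = 8/7.
Single-dose peak C₀ = D/Vd = 1620/60 = 27 mcg/mL.
Steady-state peak Cmax,ss = C₀·R = 27 × 8/7 ≈ 30.857 mcg/mL.
Steady-state trough Cmin,ss = Cmax,ss·f ≈ 30.857 × 0.125 ≈ 3.857 mcg/mL.

3.9 mcg/mL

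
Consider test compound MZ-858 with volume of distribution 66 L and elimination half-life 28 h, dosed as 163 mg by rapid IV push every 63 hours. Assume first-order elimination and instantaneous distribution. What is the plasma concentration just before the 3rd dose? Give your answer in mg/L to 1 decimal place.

0.6 mg/L

f = (1/2)^(τ/t½) = (1/2)^(63/28) ≈ 0.2102.
C₀ = D/Vd = 163/66 ≈ 2.470 mg/L.
Before the 3rd dose, 2 doses have been given. Superposition: Cmin = C₀·(f + f²).
≈ 2.470 × (0.2102 + 0.0442) ≈ 2.470 × 0.2544 ≈ 0.628 mg/L.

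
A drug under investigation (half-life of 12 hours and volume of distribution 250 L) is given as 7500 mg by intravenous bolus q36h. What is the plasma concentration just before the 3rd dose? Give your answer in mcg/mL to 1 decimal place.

4.2 mcg/mL

f = (1/2)^(τ/t½) = (1/2)^(36/12) ≈ 0.1250.
C₀ = D/Vd = 7500/250 ≈ 30.000 mcg/mL.
Before the 3rd dose, 2 doses have been given. Superposition: Cmin = C₀·(f + f²).
≈ 30.000 × (0.1250 + 0.0156) ≈ 30.000 × 0.1406 ≈ 4.218 mcg/mL.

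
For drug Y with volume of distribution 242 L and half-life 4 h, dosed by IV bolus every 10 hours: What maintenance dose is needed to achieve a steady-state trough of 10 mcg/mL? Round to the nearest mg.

11270 mg

τ/t½ = 10/4 ≈ 2.5, so f = (1/2)^(10/4) ≈ 0.176777.
Cmin,ss = (D/Vd)·f/(1−f), so D = Cmin,ss·Vd·(1−f)/f.
D = 10 × 242 × (1−f)/f ≈ 10 × 242 × 4.65684 ≈ 11269.55 mg.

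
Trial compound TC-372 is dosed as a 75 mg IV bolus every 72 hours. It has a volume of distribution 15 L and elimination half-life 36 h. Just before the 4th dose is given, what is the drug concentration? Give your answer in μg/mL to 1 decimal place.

f = (1/2)^(τ/t½) = (1/2)^(72/36) ≈ 0.2500.
C₀ = D/Vd = 75/15 ≈ 5.000 μg/mL.
Before the 4th dose, 3 doses have been given. Superposition: Cmin = C₀·(f + f² + … + f^3).
≈ 5.000 × (0.2500 + 0.0625 + 0.0156) ≈ 5.000 × 0.3281 ≈ 1.641 μg/mL.

1.6 μg/mL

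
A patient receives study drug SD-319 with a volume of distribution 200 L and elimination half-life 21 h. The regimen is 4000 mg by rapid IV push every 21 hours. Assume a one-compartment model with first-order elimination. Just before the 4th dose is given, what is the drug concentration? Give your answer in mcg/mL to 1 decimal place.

17.5 mcg/mL

f = (1/2)^(τ/t½) = (1/2)^(21/21) ≈ 0.5000.
C₀ = D/Vd = 4000/200 ≈ 20.000 mcg/mL.
Before the 4th dose, 3 doses have been given. Superposition: Cmin = C₀·(f + f² + … + f^3).
≈ 20.000 × (0.5000 + 0.2500 + 0.1250) ≈ 20.000 × 0.8750 ≈ 17.500 mcg/mL.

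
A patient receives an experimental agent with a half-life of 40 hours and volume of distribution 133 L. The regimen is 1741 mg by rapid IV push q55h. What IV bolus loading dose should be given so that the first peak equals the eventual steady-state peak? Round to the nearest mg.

2833 mg

f = (1/2)^(55/40) ≈ 0.385553; accumulation ratio R = 1/(1−f) ≈ 1.62748.
Loading dose to hit Cmax,ss on first dose: D_load = D_maint·R ≈ 1741 × 1.62748 ≈ 2833.44 mg.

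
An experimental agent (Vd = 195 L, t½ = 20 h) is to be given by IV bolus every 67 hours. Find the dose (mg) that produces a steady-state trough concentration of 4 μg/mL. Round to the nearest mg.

τ/t½ = 67/20 ≈ 3.35, so f = (1/2)^(67/20) ≈ 0.098073.
Cmin,ss = (D/Vd)·f/(1−f), so D = Cmin,ss·Vd·(1−f)/f.
D = 4 × 195 × (1−f)/f ≈ 4 × 195 × 9.19649 ≈ 7173.26 mg.

7173 mg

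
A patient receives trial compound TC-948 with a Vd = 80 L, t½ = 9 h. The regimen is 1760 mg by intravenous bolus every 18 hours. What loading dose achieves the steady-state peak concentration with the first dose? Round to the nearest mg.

f = (1/2)^(18/9) ≈ 0.250000; accumulation ratio R = 1/(1−f) ≈ 1.33333.
Loading dose to hit Cmax,ss on first dose: D_load = D_maint·R ≈ 1760 × 1.33333 ≈ 2346.66 mg.

2347 mg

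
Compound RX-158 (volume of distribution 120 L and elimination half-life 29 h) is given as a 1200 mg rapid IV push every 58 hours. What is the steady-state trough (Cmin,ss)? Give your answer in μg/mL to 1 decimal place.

3.3 μg/mL

The dosing interval is 2 half-lives, so f = 2^(−2) = 0.25.
Accumulation ratio R = 1/(1 − f) = 1/0.75 = 4/3.
Single-dose peak C₀ = D/Vd = 1200/120 = 10 μg/mL.
Steady-state peak Cmax,ss = C₀·R = 10 × 4/3 ≈ 13.333 μg/mL.
Steady-state trough Cmin,ss = Cmax,ss·f ≈ 13.333 × 0.25 ≈ 3.333 μg/mL.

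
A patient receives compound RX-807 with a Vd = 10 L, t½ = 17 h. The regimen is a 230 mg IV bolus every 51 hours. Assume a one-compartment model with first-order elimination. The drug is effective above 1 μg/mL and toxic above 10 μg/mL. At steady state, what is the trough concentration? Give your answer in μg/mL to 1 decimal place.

3.3 μg/mL

The dosing interval is 3 half-lives, so f = 2^(−3) = 0.125.
Accumulation ratio R = 1/(1 − f) = 1/0.875 = 8/7.
Single-dose peak C₀ = D/Vd = 230/10 = 23 μg/mL.
Steady-state peak Cmax,ss = C₀·R = 23 × 8/7 ≈ 26.286 μg/mL.
Steady-state trough Cmin,ss = Cmax,ss·f ≈ 26.286 × 0.125 ≈ 3.286 μg/mL.
Trough 3.3 μg/mL vs MEC 1 μg/mL: adequate.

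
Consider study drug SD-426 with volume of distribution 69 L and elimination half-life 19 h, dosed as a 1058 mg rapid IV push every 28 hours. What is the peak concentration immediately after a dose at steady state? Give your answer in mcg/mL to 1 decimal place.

k = ln2/t½ = ln2/19 ≈ 0.036481 h⁻¹; fraction remaining f = e^(−kτ) = e^(−0.036481×28) ≈ 0.3601.
Accumulation ratio R = 1/(1 − f) ≈ 1/0.6399 ≈ 1.5627.
Each bolus raises the concentration by D/Vd = 1058/69 ≈ 15.333 mcg/mL.
Steady-state peak Cmax,ss = C₀·R ≈ 15.333 × 1.5627 ≈ 23.961 mcg/mL.

24.0 mcg/mL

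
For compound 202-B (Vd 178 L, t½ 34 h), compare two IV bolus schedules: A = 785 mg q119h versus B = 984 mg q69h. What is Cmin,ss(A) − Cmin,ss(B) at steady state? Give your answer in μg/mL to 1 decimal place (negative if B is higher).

-1.4 μg/mL

Regimen A: f = (1/2)^(119/34) ≈ 0.0884; Cmin,ss = (785/178)·f/(1−f) ≈ 0.428 μg/mL.
Regimen B: f = (1/2)^(69/34) ≈ 0.2450; Cmin,ss = (984/178)·f/(1−f) ≈ 1.794 μg/mL.
Difference ≈ 0.428 − 1.794 ≈ -1.366 μg/mL.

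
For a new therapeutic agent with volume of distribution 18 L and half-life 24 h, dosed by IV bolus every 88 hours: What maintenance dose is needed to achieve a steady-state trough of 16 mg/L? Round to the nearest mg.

3369 mg

τ/t½ = 88/24 ≈ 3.6667, so f = (1/2)^(88/24) ≈ 0.078745.
Cmin,ss = (D/Vd)·f/(1−f), so D = Cmin,ss·Vd·(1−f)/f.
D = 16 × 18 × (1−f)/f ≈ 16 × 18 × 11.69922 ≈ 3369.38 mg.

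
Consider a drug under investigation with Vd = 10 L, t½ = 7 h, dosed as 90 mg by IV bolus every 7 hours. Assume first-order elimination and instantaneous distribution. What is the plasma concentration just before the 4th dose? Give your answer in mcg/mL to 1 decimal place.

7.9 mcg/mL

f = (1/2)^(τ/t½) = (1/2)^(7/7) ≈ 0.5000.
C₀ = D/Vd = 90/10 ≈ 9.000 mcg/mL.
Before the 4th dose, 3 doses have been given. Superposition: Cmin = C₀·(f + f² + … + f^3).
≈ 9.000 × (0.5000 + 0.2500 + 0.1250) ≈ 9.000 × 0.8750 ≈ 7.875 mcg/mL.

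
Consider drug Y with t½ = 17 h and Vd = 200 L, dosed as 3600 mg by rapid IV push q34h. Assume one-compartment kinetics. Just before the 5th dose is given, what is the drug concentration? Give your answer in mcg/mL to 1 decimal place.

f = (1/2)^(τ/t½) = (1/2)^(34/17) ≈ 0.2500.
C₀ = D/Vd = 3600/200 ≈ 18.000 mcg/mL.
Before the 5th dose, 4 doses have been given. Superposition: Cmin = C₀·(f + f² + … + f^4).
≈ 18.000 × (0.2500 + 0.0625 + 0.0156 + 0.0039) ≈ 18.000 × 0.3320 ≈ 5.976 mcg/mL.

6.0 mcg/mL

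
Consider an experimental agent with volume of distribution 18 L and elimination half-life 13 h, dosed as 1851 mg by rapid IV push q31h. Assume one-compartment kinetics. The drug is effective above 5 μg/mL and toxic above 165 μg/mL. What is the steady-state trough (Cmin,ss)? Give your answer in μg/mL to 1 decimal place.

24.4 μg/mL

τ/t½ = 31/13 ≈ 2.3846, so fraction remaining f = (1/2)^(31/13) ≈ 0.1915.
Single-dose peak C₀ = D/Vd = 1851/18 ≈ 102.833 μg/mL.
Steady-state trough Cmin,ss = C₀·f/(1−f) ≈ 102.833 × 0.1915/0.8085 ≈ 24.357 μg/mL.
Trough 24.4 μg/mL vs MEC 5 μg/mL: adequate.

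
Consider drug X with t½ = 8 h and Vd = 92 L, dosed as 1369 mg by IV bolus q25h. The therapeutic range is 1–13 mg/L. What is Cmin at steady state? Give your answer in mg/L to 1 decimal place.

Over one 25-h interval, 25/8 ≈ 3.125 half-lives elapse, leaving f ≈ 0.1146 of each dose.
Each bolus raises the concentration by D/Vd = 1369/92 ≈ 14.880 mg/L.
Steady-state trough Cmin,ss = C₀·f/(1−f) ≈ 14.880 × 0.1146/0.8854 ≈ 1.926 mg/L.
Trough 1.9 mg/L vs MEC 1 mg/L: adequate.

1.9 mg/L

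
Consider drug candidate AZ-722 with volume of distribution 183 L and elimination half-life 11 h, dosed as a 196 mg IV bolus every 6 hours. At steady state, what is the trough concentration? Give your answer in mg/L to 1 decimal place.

2.3 mg/L

k = ln2/t½ = ln2/11 ≈ 0.063013 h⁻¹; fraction remaining f = e^(−kτ) = e^(−0.063013×6) ≈ 0.6852.
Accumulation ratio R = 1/(1 − f) ≈ 1/0.3148 ≈ 3.1766.
Each bolus raises the concentration by D/Vd = 196/183 ≈ 1.071 mg/L.
Cmax,ss = C₀/(1 − f) ≈ 1.071/0.3148 ≈ 3.402 mg/L.
Steady-state trough Cmin,ss = Cmax,ss·f ≈ 3.402 × 0.6852 ≈ 2.331 mg/L.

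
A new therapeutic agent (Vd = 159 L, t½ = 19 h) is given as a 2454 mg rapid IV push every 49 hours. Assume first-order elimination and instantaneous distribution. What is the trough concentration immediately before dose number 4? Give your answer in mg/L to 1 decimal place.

3.1 mg/L

f = (1/2)^(τ/t½) = (1/2)^(49/19) ≈ 0.1674.
C₀ = D/Vd = 2454/159 ≈ 15.434 mg/L.
Before the 4th dose, 3 doses have been given. Superposition: Cmin = C₀·(f + f² + … + f^3).
≈ 15.434 × (0.1674 + 0.0280 + 0.0047) ≈ 15.434 × 0.2001 ≈ 3.088 mg/L.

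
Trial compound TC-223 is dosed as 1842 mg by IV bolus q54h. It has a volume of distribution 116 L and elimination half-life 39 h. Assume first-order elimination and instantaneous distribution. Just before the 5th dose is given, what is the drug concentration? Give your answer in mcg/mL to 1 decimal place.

f = (1/2)^(τ/t½) = (1/2)^(54/39) ≈ 0.3830.
C₀ = D/Vd = 1842/116 ≈ 15.879 mcg/mL.
Before the 5th dose, 4 doses have been given. Superposition: Cmin = C₀·(f + f² + … + f^4).
≈ 15.879 × (0.3830 + 0.1467 + 0.0562 + 0.0215) ≈ 15.879 × 0.6074 ≈ 9.645 mcg/mL.

9.6 mcg/mL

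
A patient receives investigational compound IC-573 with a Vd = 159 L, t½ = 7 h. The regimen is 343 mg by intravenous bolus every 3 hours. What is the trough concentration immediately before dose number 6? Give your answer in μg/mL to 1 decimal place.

4.8 μg/mL

f = (1/2)^(τ/t½) = (1/2)^(3/7) ≈ 0.7430.
C₀ = D/Vd = 343/159 ≈ 2.157 μg/mL.
Before the 6th dose, 5 doses have been given. Superposition: Cmin = C₀·(f + f² + … + f^5).
≈ 2.157 × (0.7430 + 0.5520 + 0.4102 + 0.3048 + 0.2264) ≈ 2.157 × 2.2364 ≈ 4.824 μg/mL.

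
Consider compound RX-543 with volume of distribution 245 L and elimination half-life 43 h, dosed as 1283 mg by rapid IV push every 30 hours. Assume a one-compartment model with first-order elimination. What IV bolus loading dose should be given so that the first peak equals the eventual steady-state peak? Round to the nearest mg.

3346 mg

f = (1/2)^(30/43) ≈ 0.616565; accumulation ratio R = 1/(1−f) ≈ 2.60800.
Loading dose to hit Cmax,ss on first dose: D_load = D_maint·R ≈ 1283 × 2.60800 ≈ 3346.06 mg.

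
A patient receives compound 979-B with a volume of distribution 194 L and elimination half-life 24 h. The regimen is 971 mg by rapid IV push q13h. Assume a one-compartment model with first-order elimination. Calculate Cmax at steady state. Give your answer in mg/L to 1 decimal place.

16.0 mg/L

k = ln2/t½ = ln2/24 ≈ 0.028881 h⁻¹; fraction remaining f = e^(−kτ) = e^(−0.028881×13) ≈ 0.6870.
Accumulation ratio R = 1/(1 − f) ≈ 1/0.3130 ≈ 3.1949.
Single-dose peak C₀ = D/Vd = 971/194 ≈ 5.005 mg/L.
Cmax,ss = C₀/(1 − f) ≈ 5.005/0.3130 ≈ 15.990 mg/L.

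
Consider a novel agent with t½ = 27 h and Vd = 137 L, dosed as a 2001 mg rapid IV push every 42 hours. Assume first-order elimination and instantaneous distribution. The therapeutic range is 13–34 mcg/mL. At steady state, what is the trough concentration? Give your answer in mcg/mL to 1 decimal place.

τ/t½ = 42/27 ≈ 1.5556, so fraction remaining f = (1/2)^(42/27) ≈ 0.3402.
At steady state, accumulation factor R = 1/(1 − e^(−kτ)) ≈ 1.5156.
Each bolus raises the concentration by D/Vd = 2001/137 ≈ 14.606 mcg/mL.
Cmax,ss = C₀/(1 − f) ≈ 14.606/0.6598 ≈ 22.137 mcg/mL.
Steady-state trough Cmin,ss = Cmax,ss·f ≈ 22.137 × 0.3402 ≈ 7.531 mcg/mL.
Trough 7.5 mcg/mL vs MEC 13 mcg/mL: subtherapeutic.

7.5 mcg/mL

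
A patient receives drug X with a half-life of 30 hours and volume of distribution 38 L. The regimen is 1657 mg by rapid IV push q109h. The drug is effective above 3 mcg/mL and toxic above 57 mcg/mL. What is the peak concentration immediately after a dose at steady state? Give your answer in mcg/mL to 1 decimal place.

47.4 mcg/mL

Over one 109-h interval, 109/30 ≈ 3.6333 half-lives elapse, leaving f ≈ 0.0806 of each dose.
Accumulation ratio R = 1/(1 − f) ≈ 1/0.9194 ≈ 1.0877.
Single-dose peak C₀ = D/Vd = 1657/38 ≈ 43.605 mcg/mL.
Steady-state peak Cmax,ss = C₀·R ≈ 43.605 × 1.0877 ≈ 47.429 mcg/mL.
Peak 47.4 mcg/mL vs MTC 57 mcg/mL: below toxic threshold.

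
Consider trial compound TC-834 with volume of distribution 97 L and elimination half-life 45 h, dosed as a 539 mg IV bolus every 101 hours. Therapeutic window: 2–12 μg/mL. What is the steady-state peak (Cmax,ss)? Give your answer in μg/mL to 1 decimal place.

k = ln2/t½ = ln2/45 ≈ 0.015403 h⁻¹; fraction remaining f = e^(−kτ) = e^(−0.015403×101) ≈ 0.2110.
Accumulation ratio R = 1/(1 − f) ≈ 1/0.7890 ≈ 1.2674.
Single-dose peak C₀ = D/Vd = 539/97 ≈ 5.557 μg/mL.
Steady-state peak Cmax,ss = C₀·R ≈ 5.557 × 1.2674 ≈ 7.043 μg/mL.
Peak 7.0 μg/mL vs MTC 12 μg/mL: below toxic threshold.

7.0 μg/mL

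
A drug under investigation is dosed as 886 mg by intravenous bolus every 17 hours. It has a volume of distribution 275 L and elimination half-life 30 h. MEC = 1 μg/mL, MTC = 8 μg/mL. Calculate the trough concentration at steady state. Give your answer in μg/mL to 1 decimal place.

Over one 17-h interval, 17/30 ≈ 0.56667 half-lives elapse, leaving f ≈ 0.6752 of each dose.
At steady state, accumulation factor R = 1/(1 − e^(−kτ)) ≈ 3.0788.
Single-dose peak C₀ = D/Vd = 886/275 ≈ 3.222 μg/mL.
Steady-state peak Cmax,ss = C₀·R ≈ 3.222 × 3.0788 ≈ 9.920 μg/mL.
Steady-state trough Cmin,ss = Cmax,ss·f ≈ 9.920 × 0.6752 ≈ 6.698 μg/mL.
Trough 6.7 μg/mL vs MEC 1 μg/mL: adequate.

6.7 μg/mL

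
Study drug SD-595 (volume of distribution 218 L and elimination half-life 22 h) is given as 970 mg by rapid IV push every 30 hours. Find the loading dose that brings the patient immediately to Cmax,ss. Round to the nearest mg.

1587 mg

f = (1/2)^(30/22) ≈ 0.388602; accumulation ratio R = 1/(1−f) ≈ 1.63560.
Loading dose to hit Cmax,ss on first dose: D_load = D_maint·R ≈ 970 × 1.63560 ≈ 1586.53 mg.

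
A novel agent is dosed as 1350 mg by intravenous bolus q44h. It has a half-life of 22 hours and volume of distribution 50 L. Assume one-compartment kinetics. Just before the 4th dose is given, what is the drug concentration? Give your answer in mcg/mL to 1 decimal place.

8.9 mcg/mL

f = (1/2)^(τ/t½) = (1/2)^(44/22) ≈ 0.2500.
C₀ = D/Vd = 1350/50 ≈ 27.000 mcg/mL.
Before the 4th dose, 3 doses have been given. Superposition: Cmin = C₀·(f + f² + … + f^3).
≈ 27.000 × (0.2500 + 0.0625 + 0.0156) ≈ 27.000 × 0.3281 ≈ 8.859 mcg/mL.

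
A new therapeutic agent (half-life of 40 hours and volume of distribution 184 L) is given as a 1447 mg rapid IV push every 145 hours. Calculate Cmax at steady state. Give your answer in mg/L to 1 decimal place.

8.6 mg/L

τ/t½ = 145/40 ≈ 3.625, so fraction remaining f = (1/2)^(145/40) ≈ 0.0811.
At steady state, accumulation factor R = 1/(1 − e^(−kτ)) ≈ 1.0883.
Each bolus raises the concentration by D/Vd = 1447/184 ≈ 7.864 mg/L.
Steady-state peak Cmax,ss = C₀·R ≈ 7.864 × 1.0883 ≈ 8.558 mg/L.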